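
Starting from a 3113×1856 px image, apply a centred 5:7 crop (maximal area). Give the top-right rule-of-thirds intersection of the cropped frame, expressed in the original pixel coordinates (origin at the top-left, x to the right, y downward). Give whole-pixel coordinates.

3113/1856 > 5/7, so the 5:7 crop keeps the full height 1856 and trims width to 1856 × 5/7 = 1325.71 px.
Left offset = (3113 − 1325.71)/2 = 893.64 px; top offset = 0.
Top-right is two-thirds across and one-third down within the crop:
x = 893.64 + 2 × 1325.71/3 ≈ 1777; y = 0.00 + 1 × 1856.00/3 ≈ 619.

(1777, 619)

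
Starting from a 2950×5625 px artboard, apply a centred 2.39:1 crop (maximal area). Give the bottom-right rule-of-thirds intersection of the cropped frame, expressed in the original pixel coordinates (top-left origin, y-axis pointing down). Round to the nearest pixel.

2950/5625 < 2.39/1, so the 2.39:1 crop keeps the full width 2950 and trims height to 2950 × 1/2.39 = 1234.31 px.
Top offset = (5625 − 1234.31)/2 = 2195.35 px; left offset = 0.
Bottom-right is two-thirds across and two-thirds down within the crop:
x = 0.00 + 2 × 2950.00/3 ≈ 1967; y = 2195.35 + 2 × 1234.31/3 ≈ 3018.

x = 1967 px, y = 3018 px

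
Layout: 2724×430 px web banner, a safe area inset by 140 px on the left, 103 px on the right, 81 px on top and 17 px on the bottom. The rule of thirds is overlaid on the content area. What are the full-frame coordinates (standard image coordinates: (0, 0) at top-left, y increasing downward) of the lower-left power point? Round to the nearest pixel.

Content width = 2724 − 140 − 103 = 2481 px; content height = 430 − 81 − 17 = 332 px.
Lower-left is one-third across and two-thirds down within the content area.
x = 140 + 1 × 2481/3 = 140 + 827.00 ≈ 967
y = 81 + 2 × 332/3 = 81 + 221.33 ≈ 302

x = 967 px, y = 302 px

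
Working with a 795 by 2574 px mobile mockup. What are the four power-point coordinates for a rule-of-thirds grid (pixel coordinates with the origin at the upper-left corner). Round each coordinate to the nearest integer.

(265, 858), (530, 858), (265, 1716), (530, 1716)

One third of 795 is 265; one third of 2574 is 858.
Vertical third lines at x = 265 and x = 530; horizontal third lines at y = 858 and y = 1716.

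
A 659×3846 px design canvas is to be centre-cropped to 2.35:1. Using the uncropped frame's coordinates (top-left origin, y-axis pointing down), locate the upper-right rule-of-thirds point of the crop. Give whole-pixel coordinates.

x = 439 px, y = 1876 px

659/3846 < 2.35/1, so the 2.35:1 crop keeps the full width 659 and trims height to 659 × 1/2.35 = 280.43 px.
Top offset = (3846 − 280.43)/2 = 1782.79 px; left offset = 0.
Upper-right is two-thirds across and one-third down within the crop:
x = 0.00 + 2 × 659.00/3 ≈ 439; y = 1782.79 + 1 × 280.43/3 ≈ 1876.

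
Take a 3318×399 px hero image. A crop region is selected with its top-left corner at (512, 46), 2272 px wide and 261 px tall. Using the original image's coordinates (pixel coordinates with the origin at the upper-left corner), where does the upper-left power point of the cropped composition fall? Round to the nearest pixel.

One third of the crop width 2272 is 757.33 px.
One third of the crop height 261 is 87.00 px.
The upper-left point is one-third across and one-third down within the crop:
x = 512 + 1 × 757.33 ≈ 1269; y = 46 + 1 × 87.00 ≈ 133.

x = 1269 px, y = 133 px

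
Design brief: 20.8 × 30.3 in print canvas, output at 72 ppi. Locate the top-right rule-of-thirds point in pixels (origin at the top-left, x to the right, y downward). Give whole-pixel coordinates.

(998, 727)

In pixels the canvas is 20.8 × 72 = 1497.6 wide and 30.3 × 72 = 2181.6 tall.
The top-right point is two-thirds across and one-third down:
x = 2 × 1497.6/3 ≈ 998; y = 1 × 2181.6/3 ≈ 727.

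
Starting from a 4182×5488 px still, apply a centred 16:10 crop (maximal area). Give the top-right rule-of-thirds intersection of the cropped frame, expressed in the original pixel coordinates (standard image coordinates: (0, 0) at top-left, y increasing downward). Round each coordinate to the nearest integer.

4182/5488 < 16/10, so the 16:10 crop keeps the full width 4182 and trims height to 4182 × 10/16 = 2613.75 px.
Top offset = (5488 − 2613.75)/2 = 1437.12 px; left offset = 0.
Top-right is two-thirds across and one-third down within the crop:
x = 0.00 + 2 × 4182.00/3 ≈ 2788; y = 1437.12 + 1 × 2613.75/3 ≈ 2308.

(2788, 2308)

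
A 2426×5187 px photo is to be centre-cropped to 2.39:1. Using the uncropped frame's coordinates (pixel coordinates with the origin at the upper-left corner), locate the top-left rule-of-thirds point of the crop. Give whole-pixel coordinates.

2426/5187 < 2.39/1, so the 2.39:1 crop keeps the full width 2426 and trims height to 2426 × 1/2.39 = 1015.06 px.
Top offset = (5187 − 1015.06)/2 = 2085.97 px; left offset = 0.
Top-left is one-third across and one-third down within the crop:
x = 0.00 + 1 × 2426.00/3 ≈ 809; y = 2085.97 + 1 × 1015.06/3 ≈ 2424.

x = 809 px, y = 2424 px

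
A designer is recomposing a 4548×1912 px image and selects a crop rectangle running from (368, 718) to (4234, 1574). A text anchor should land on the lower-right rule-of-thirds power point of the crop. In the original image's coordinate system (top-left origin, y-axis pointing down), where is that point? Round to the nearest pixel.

Crop width = 4234 − 368 = 3866 px; one third is 1288.67 px.
Crop height = 1574 − 718 = 856 px; one third is 285.33 px.
The lower-right point is two-thirds across and two-thirds down within the crop:
x = 368 + 2 × 1288.67 ≈ 2945; y = 718 + 2 × 285.33 ≈ 1289.

(2945, 1289)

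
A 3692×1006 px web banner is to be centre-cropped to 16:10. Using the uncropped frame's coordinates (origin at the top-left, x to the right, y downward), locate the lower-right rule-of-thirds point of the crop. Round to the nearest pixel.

3692/1006 > 16/10, so the 16:10 crop keeps the full height 1006 and trims width to 1006 × 16/10 = 1609.60 px.
Left offset = (3692 − 1609.60)/2 = 1041.20 px; top offset = 0.
Lower-right is two-thirds across and two-thirds down within the crop:
x = 1041.20 + 2 × 1609.60/3 ≈ 2114; y = 0.00 + 2 × 1006.00/3 ≈ 671.

(2114, 671)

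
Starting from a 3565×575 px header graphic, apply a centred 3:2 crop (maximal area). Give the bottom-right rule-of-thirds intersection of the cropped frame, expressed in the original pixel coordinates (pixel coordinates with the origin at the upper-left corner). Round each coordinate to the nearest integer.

3565/575 > 3/2, so the 3:2 crop keeps the full height 575 and trims width to 575 × 3/2 = 862.50 px.
Left offset = (3565 − 862.50)/2 = 1351.25 px; top offset = 0.
Bottom-right is two-thirds across and two-thirds down within the crop:
x = 1351.25 + 2 × 862.50/3 ≈ 1926; y = 0.00 + 2 × 575.00/3 ≈ 383.

(1926, 383)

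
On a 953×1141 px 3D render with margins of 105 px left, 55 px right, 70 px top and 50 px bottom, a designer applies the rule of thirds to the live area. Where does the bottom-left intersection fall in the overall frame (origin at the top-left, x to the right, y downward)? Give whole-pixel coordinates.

x = 369 px, y = 751 px

Content width = 953 − 105 − 55 = 793 px; content height = 1141 − 70 − 50 = 1021 px.
Bottom-left is one-third across and two-thirds down within the live area.
x = 105 + 1 × 793/3 = 105 + 264.33 ≈ 369
y = 70 + 2 × 1021/3 = 70 + 680.67 ≈ 751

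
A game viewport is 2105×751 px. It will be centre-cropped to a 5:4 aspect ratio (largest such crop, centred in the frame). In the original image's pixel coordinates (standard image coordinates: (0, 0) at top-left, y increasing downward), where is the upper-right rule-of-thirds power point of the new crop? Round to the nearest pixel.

2105/751 > 5/4, so the 5:4 crop keeps the full height 751 and trims width to 751 × 5/4 = 938.75 px.
Left offset = (2105 − 938.75)/2 = 583.12 px; top offset = 0.
Upper-right is two-thirds across and one-third down within the crop:
x = 583.12 + 2 × 938.75/3 ≈ 1209; y = 0.00 + 1 × 751.00/3 ≈ 250.

(1209, 250)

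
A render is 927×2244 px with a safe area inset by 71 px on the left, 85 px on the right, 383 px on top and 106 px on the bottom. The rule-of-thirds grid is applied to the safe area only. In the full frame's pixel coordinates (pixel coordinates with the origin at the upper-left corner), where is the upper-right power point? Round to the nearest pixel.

x = 585 px, y = 968 px

Content width = 927 − 71 − 85 = 771 px; content height = 2244 − 383 − 106 = 1755 px.
Upper-right is two-thirds across and one-third down within the safe area.
x = 71 + 2 × 771/3 = 71 + 514.00 ≈ 585
y = 383 + 1 × 1755/3 = 383 + 585.00 ≈ 968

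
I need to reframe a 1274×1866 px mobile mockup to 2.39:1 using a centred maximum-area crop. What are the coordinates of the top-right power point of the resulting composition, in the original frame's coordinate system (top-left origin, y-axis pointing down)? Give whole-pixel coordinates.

(849, 844)

1274/1866 < 2.39/1, so the 2.39:1 crop keeps the full width 1274 and trims height to 1274 × 1/2.39 = 533.05 px.
Top offset = (1866 − 533.05)/2 = 666.47 px; left offset = 0.
Top-right is two-thirds across and one-third down within the crop:
x = 0.00 + 2 × 1274.00/3 ≈ 849; y = 666.47 + 1 × 533.05/3 ≈ 844.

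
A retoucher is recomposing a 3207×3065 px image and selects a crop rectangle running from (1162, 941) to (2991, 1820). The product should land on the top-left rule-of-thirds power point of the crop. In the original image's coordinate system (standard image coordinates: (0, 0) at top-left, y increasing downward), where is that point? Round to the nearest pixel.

Crop width = 2991 − 1162 = 1829 px; one third is 609.67 px.
Crop height = 1820 − 941 = 879 px; one third is 293.00 px.
The top-left point is one-third across and one-third down within the crop:
x = 1162 + 1 × 609.67 ≈ 1772; y = 941 + 1 × 293.00 ≈ 1234.

x = 1772 px, y = 1234 px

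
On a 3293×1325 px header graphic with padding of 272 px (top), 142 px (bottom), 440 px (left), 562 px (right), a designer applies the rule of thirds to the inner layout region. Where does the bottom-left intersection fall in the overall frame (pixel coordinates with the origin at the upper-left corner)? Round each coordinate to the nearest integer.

x = 1204 px, y = 879 px

Content width = 3293 − 440 − 562 = 2291 px; content height = 1325 − 272 − 142 = 911 px.
Bottom-left is one-third across and two-thirds down within the inner layout region.
x = 440 + 1 × 2291/3 = 440 + 763.67 ≈ 1204
y = 272 + 2 × 911/3 = 272 + 607.33 ≈ 879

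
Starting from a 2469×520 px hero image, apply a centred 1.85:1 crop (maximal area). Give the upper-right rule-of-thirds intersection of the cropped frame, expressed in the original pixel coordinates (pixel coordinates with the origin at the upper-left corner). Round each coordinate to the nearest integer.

(1395, 173)

2469/520 > 1.85/1, so the 1.85:1 crop keeps the full height 520 and trims width to 520 × 1.85/1 = 962.00 px.
Left offset = (2469 − 962.00)/2 = 753.50 px; top offset = 0.
Upper-right is two-thirds across and one-third down within the crop:
x = 753.50 + 2 × 962.00/3 ≈ 1395; y = 0.00 + 1 × 520.00/3 ≈ 173.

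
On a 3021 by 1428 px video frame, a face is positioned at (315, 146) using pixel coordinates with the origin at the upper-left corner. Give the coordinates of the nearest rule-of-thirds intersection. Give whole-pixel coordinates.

Third lines: x ∈ {1007, 2014}, y ∈ {476, 952}.
315 is closer to x = 1007; 146 is closer to y = 476.
So the nearest intersection is the upper-left power point.

x = 1007 px, y = 476 px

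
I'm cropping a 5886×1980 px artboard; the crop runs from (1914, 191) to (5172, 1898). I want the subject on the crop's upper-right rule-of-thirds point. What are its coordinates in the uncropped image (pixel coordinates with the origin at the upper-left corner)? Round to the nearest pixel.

Crop width = 5172 − 1914 = 3258 px; one third is 1086.00 px.
Crop height = 1898 − 191 = 1707 px; one third is 569.00 px.
The upper-right point is two-thirds across and one-third down within the crop:
x = 1914 + 2 × 1086.00 ≈ 4086; y = 191 + 1 × 569.00 ≈ 760.

x = 4086 px, y = 760 px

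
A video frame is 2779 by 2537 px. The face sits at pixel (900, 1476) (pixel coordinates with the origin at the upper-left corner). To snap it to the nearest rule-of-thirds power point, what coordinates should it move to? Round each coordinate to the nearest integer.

Third lines: x ∈ {926, 1853}, y ∈ {846, 1691}.
900 is closer to x = 926; 1476 is closer to y = 1691.
So the nearest intersection is the lower-left power point.

x = 926 px, y = 1691 px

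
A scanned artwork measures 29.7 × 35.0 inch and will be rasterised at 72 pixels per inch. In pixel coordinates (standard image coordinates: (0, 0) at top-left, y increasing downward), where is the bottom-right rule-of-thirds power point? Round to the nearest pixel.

x = 1426 px, y = 1680 px

In pixels the canvas is 29.7 × 72 = 2138.4 wide and 35.0 × 72 = 2520 tall.
The bottom-right point is two-thirds across and two-thirds down:
x = 2 × 2138.4/3 ≈ 1426; y = 2 × 2520/3 ≈ 1680.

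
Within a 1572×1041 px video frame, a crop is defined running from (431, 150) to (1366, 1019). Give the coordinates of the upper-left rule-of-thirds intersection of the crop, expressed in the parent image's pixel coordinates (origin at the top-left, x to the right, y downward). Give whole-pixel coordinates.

x = 743 px, y = 440 px

Crop width = 1366 − 431 = 935 px; one third is 311.67 px.
Crop height = 1019 − 150 = 869 px; one third is 289.67 px.
The upper-left point is one-third across and one-third down within the crop:
x = 431 + 1 × 311.67 ≈ 743; y = 150 + 1 × 289.67 ≈ 440.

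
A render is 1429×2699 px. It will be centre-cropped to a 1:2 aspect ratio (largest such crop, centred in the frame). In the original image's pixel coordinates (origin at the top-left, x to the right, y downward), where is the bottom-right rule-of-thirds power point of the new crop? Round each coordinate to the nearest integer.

1429/2699 > 1/2, so the 1:2 crop keeps the full height 2699 and trims width to 2699 × 1/2 = 1349.50 px.
Left offset = (1429 − 1349.50)/2 = 39.75 px; top offset = 0.
Bottom-right is two-thirds across and two-thirds down within the crop:
x = 39.75 + 2 × 1349.50/3 ≈ 939; y = 0.00 + 2 × 2699.00/3 ≈ 1799.

x = 939 px, y = 1799 px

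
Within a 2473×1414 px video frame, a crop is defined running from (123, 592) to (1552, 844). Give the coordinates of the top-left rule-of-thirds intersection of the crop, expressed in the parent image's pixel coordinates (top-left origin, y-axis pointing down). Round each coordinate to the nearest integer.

Crop width = 1552 − 123 = 1429 px; one third is 476.33 px.
Crop height = 844 − 592 = 252 px; one third is 84.00 px.
The top-left point is one-third across and one-third down within the crop:
x = 123 + 1 × 476.33 ≈ 599; y = 592 + 1 × 84.00 ≈ 676.

(599, 676)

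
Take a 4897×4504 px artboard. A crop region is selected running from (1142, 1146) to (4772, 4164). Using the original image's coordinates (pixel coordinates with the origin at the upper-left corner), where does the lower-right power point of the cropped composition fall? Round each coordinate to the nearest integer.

(3562, 3158)

Crop width = 4772 − 1142 = 3630 px; one third is 1210.00 px.
Crop height = 4164 − 1146 = 3018 px; one third is 1006.00 px.
The lower-right point is two-thirds across and two-thirds down within the crop:
x = 1142 + 2 × 1210.00 ≈ 3562; y = 1146 + 2 × 1006.00 ≈ 3158.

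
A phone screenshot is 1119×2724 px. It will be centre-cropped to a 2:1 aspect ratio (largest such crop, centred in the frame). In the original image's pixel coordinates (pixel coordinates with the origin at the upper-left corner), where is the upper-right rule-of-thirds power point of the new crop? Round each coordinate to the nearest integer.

(746, 1269)

1119/2724 < 2/1, so the 2:1 crop keeps the full width 1119 and trims height to 1119 × 1/2 = 559.50 px.
Top offset = (2724 − 559.50)/2 = 1082.25 px; left offset = 0.
Upper-right is two-thirds across and one-third down within the crop:
x = 0.00 + 2 × 1119.00/3 ≈ 746; y = 1082.25 + 1 × 559.50/3 ≈ 1269.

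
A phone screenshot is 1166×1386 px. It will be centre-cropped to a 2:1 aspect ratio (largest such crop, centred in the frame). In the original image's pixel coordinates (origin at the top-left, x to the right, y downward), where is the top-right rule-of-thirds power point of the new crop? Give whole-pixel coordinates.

x = 777 px, y = 596 px

1166/1386 < 2/1, so the 2:1 crop keeps the full width 1166 and trims height to 1166 × 1/2 = 583.00 px.
Top offset = (1386 − 583.00)/2 = 401.50 px; left offset = 0.
Top-right is two-thirds across and one-third down within the crop:
x = 0.00 + 2 × 1166.00/3 ≈ 777; y = 401.50 + 1 × 583.00/3 ≈ 596.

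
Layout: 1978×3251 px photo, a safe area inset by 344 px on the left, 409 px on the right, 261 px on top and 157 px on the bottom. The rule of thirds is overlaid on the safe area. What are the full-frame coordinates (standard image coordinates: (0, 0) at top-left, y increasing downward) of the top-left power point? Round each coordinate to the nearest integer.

Content width = 1978 − 344 − 409 = 1225 px; content height = 3251 − 261 − 157 = 2833 px.
Top-left is one-third across and one-third down within the safe area.
x = 344 + 1 × 1225/3 = 344 + 408.33 ≈ 752
y = 261 + 1 × 2833/3 = 261 + 944.33 ≈ 1205

x = 752 px, y = 1205 px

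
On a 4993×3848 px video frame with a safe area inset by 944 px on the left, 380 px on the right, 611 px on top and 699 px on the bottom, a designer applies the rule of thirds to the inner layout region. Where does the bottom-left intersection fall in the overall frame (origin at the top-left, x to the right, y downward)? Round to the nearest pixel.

Content width = 4993 − 944 − 380 = 3669 px; content height = 3848 − 611 − 699 = 2538 px.
Bottom-left is one-third across and two-thirds down within the inner layout region.
x = 944 + 1 × 3669/3 = 944 + 1223.00 ≈ 2167
y = 611 + 2 × 2538/3 = 611 + 1692.00 ≈ 2303

(2167, 2303)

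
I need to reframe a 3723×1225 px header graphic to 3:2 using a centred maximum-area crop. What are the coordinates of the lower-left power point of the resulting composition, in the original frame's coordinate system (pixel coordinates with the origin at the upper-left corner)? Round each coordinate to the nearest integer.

(1555, 817)

3723/1225 > 3/2, so the 3:2 crop keeps the full height 1225 and trims width to 1225 × 3/2 = 1837.50 px.
Left offset = (3723 − 1837.50)/2 = 942.75 px; top offset = 0.
Lower-left is one-third across and two-thirds down within the crop:
x = 942.75 + 1 × 1837.50/3 ≈ 1555; y = 0.00 + 2 × 1225.00/3 ≈ 817.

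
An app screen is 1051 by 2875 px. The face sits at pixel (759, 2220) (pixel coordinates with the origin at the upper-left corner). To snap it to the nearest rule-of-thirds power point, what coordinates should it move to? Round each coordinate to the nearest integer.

Third lines: x ∈ {350, 701}, y ∈ {958, 1917}.
759 is closer to x = 701; 2220 is closer to y = 1917.
So the nearest intersection is the lower-right power point.

(701, 1917)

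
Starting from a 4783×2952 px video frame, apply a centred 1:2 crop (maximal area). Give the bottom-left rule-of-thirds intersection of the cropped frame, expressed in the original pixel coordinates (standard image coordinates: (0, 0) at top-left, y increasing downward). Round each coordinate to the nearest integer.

4783/2952 > 1/2, so the 1:2 crop keeps the full height 2952 and trims width to 2952 × 1/2 = 1476.00 px.
Left offset = (4783 − 1476.00)/2 = 1653.50 px; top offset = 0.
Bottom-left is one-third across and two-thirds down within the crop:
x = 1653.50 + 1 × 1476.00/3 ≈ 2146; y = 0.00 + 2 × 2952.00/3 ≈ 1968.

x = 2146 px, y = 1968 px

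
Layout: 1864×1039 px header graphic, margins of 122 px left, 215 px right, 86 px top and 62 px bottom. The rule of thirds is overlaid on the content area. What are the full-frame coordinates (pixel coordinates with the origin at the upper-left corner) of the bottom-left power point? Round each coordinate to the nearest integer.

Content width = 1864 − 122 − 215 = 1527 px; content height = 1039 − 86 − 62 = 891 px.
Bottom-left is one-third across and two-thirds down within the content area.
x = 122 + 1 × 1527/3 = 122 + 509.00 ≈ 631
y = 86 + 2 × 891/3 = 86 + 594.00 ≈ 680

(631, 680)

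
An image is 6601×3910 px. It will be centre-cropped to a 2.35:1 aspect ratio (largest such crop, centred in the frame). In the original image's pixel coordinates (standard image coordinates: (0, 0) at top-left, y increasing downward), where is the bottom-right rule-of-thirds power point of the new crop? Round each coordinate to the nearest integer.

6601/3910 < 2.35/1, so the 2.35:1 crop keeps the full width 6601 and trims height to 6601 × 1/2.35 = 2808.94 px.
Top offset = (3910 − 2808.94)/2 = 550.53 px; left offset = 0.
Bottom-right is two-thirds across and two-thirds down within the crop:
x = 0.00 + 2 × 6601.00/3 ≈ 4401; y = 550.53 + 2 × 2808.94/3 ≈ 2423.

x = 4401 px, y = 2423 px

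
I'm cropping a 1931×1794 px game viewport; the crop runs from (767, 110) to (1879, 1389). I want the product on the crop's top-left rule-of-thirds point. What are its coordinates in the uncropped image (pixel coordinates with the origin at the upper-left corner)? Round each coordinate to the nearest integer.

Crop width = 1879 − 767 = 1112 px; one third is 370.67 px.
Crop height = 1389 − 110 = 1279 px; one third is 426.33 px.
The top-left point is one-third across and one-third down within the crop:
x = 767 + 1 × 370.67 ≈ 1138; y = 110 + 1 × 426.33 ≈ 536.

(1138, 536)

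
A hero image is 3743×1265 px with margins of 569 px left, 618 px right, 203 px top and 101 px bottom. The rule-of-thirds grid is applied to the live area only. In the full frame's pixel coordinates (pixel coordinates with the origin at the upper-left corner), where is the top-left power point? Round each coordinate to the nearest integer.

Content width = 3743 − 569 − 618 = 2556 px; content height = 1265 − 203 − 101 = 961 px.
Top-left is one-third across and one-third down within the live area.
x = 569 + 1 × 2556/3 = 569 + 852.00 ≈ 1421
y = 203 + 1 × 961/3 = 203 + 320.33 ≈ 523

x = 1421 px, y = 523 px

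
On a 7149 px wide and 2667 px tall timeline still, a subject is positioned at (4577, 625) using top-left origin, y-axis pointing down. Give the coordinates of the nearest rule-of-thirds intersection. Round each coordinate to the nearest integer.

Third lines: x ∈ {2383, 4766}, y ∈ {889, 1778}.
4577 is closer to x = 4766; 625 is closer to y = 889.
So the nearest intersection is the upper-right power point.

x = 4766 px, y = 889 px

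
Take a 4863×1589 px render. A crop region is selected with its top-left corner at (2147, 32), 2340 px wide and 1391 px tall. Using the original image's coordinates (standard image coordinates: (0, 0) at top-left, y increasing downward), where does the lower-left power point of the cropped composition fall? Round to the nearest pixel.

x = 2927 px, y = 959 px

One third of the crop width 2340 is 780.00 px.
One third of the crop height 1391 is 463.67 px.
The lower-left point is one-third across and two-thirds down within the crop:
x = 2147 + 1 × 780.00 ≈ 2927; y = 32 + 2 × 463.67 ≈ 959.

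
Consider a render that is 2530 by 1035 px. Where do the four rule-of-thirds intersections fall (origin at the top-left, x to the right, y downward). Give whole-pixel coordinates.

One third of 2530 is 843.33; one third of 1035 is 345.
Vertical third lines at x = 843 and x = 1687; horizontal third lines at y = 345 and y = 690.

(843, 345), (1687, 345), (843, 690), (1687, 690)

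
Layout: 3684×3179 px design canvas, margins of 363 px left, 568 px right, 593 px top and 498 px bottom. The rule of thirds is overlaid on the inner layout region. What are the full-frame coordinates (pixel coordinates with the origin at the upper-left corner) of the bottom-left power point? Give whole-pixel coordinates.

Content width = 3684 − 363 − 568 = 2753 px; content height = 3179 − 593 − 498 = 2088 px.
Bottom-left is one-third across and two-thirds down within the inner layout region.
x = 363 + 1 × 2753/3 = 363 + 917.67 ≈ 1281
y = 593 + 2 × 2088/3 = 593 + 1392.00 ≈ 1985

(1281, 1985)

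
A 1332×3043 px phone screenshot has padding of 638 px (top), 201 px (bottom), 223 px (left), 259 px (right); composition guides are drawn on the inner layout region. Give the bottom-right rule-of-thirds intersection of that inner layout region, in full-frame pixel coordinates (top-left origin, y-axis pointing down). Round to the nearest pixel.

Content width = 1332 − 223 − 259 = 850 px; content height = 3043 − 638 − 201 = 2204 px.
Bottom-right is two-thirds across and two-thirds down within the inner layout region.
x = 223 + 2 × 850/3 = 223 + 566.67 ≈ 790
y = 638 + 2 × 2204/3 = 638 + 1469.33 ≈ 2107

(790, 2107)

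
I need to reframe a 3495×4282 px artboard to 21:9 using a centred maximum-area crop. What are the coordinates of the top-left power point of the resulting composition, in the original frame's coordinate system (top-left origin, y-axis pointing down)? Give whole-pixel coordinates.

3495/4282 < 21/9, so the 21:9 crop keeps the full width 3495 and trims height to 3495 × 9/21 = 1497.86 px.
Top offset = (4282 − 1497.86)/2 = 1392.07 px; left offset = 0.
Top-left is one-third across and one-third down within the crop:
x = 0.00 + 1 × 3495.00/3 ≈ 1165; y = 1392.07 + 1 × 1497.86/3 ≈ 1891.

(1165, 1891)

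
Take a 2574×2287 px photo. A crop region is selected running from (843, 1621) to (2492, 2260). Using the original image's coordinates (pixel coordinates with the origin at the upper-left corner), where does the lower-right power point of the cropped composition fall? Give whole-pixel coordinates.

(1942, 2047)

Crop width = 2492 − 843 = 1649 px; one third is 549.67 px.
Crop height = 2260 − 1621 = 639 px; one third is 213.00 px.
The lower-right point is two-thirds across and two-thirds down within the crop:
x = 843 + 2 × 549.67 ≈ 1942; y = 1621 + 2 × 213.00 ≈ 2047.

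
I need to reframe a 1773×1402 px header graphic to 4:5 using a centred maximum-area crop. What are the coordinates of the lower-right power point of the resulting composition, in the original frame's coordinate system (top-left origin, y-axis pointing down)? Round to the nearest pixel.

1773/1402 > 4/5, so the 4:5 crop keeps the full height 1402 and trims width to 1402 × 4/5 = 1121.60 px.
Left offset = (1773 − 1121.60)/2 = 325.70 px; top offset = 0.
Lower-right is two-thirds across and two-thirds down within the crop:
x = 325.70 + 2 × 1121.60/3 ≈ 1073; y = 0.00 + 2 × 1402.00/3 ≈ 935.

(1073, 935)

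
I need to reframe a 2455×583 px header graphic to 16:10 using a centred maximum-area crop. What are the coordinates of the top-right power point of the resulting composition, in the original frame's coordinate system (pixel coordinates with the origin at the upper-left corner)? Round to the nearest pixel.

(1383, 194)

2455/583 > 16/10, so the 16:10 crop keeps the full height 583 and trims width to 583 × 16/10 = 932.80 px.
Left offset = (2455 − 932.80)/2 = 761.10 px; top offset = 0.
Top-right is two-thirds across and one-third down within the crop:
x = 761.10 + 2 × 932.80/3 ≈ 1383; y = 0.00 + 1 × 583.00/3 ≈ 194.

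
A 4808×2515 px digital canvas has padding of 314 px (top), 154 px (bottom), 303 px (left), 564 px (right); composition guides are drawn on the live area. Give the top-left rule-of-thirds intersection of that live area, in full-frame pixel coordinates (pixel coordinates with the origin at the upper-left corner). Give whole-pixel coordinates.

(1617, 996)

Content width = 4808 − 303 − 564 = 3941 px; content height = 2515 − 314 − 154 = 2047 px.
Top-left is one-third across and one-third down within the live area.
x = 303 + 1 × 3941/3 = 303 + 1313.67 ≈ 1617
y = 314 + 1 × 2047/3 = 314 + 682.33 ≈ 996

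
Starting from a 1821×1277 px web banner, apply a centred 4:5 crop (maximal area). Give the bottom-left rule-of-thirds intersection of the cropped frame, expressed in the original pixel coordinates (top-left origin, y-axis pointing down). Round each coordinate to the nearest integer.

1821/1277 > 4/5, so the 4:5 crop keeps the full height 1277 and trims width to 1277 × 4/5 = 1021.60 px.
Left offset = (1821 − 1021.60)/2 = 399.70 px; top offset = 0.
Bottom-left is one-third across and two-thirds down within the crop:
x = 399.70 + 1 × 1021.60/3 ≈ 740; y = 0.00 + 2 × 1277.00/3 ≈ 851.

x = 740 px, y = 851 px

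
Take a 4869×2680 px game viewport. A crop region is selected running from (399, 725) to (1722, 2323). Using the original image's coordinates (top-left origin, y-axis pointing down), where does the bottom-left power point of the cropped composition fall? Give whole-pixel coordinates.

(840, 1790)

Crop width = 1722 − 399 = 1323 px; one third is 441.00 px.
Crop height = 2323 − 725 = 1598 px; one third is 532.67 px.
The bottom-left point is one-third across and two-thirds down within the crop:
x = 399 + 1 × 441.00 ≈ 840; y = 725 + 2 × 532.67 ≈ 1790.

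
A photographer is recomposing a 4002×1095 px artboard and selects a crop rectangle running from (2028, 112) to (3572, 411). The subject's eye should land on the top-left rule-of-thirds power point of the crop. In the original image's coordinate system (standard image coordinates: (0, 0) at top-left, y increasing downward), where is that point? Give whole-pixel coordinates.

x = 2543 px, y = 212 px

Crop width = 3572 − 2028 = 1544 px; one third is 514.67 px.
Crop height = 411 − 112 = 299 px; one third is 99.67 px.
The top-left point is one-third across and one-third down within the crop:
x = 2028 + 1 × 514.67 ≈ 2543; y = 112 + 1 × 99.67 ≈ 212.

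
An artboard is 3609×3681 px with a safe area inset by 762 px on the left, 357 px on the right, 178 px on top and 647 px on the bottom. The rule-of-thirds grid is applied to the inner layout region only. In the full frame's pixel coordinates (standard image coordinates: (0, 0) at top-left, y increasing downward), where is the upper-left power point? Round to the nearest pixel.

(1592, 1130)

Content width = 3609 − 762 − 357 = 2490 px; content height = 3681 − 178 − 647 = 2856 px.
Upper-left is one-third across and one-third down within the inner layout region.
x = 762 + 1 × 2490/3 = 762 + 830.00 ≈ 1592
y = 178 + 1 × 2856/3 = 178 + 952.00 ≈ 1130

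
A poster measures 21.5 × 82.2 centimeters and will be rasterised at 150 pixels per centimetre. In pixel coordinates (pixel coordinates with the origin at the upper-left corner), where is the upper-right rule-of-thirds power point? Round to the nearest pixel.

In pixels the canvas is 21.5 × 150 = 3225 wide and 82.2 × 150 = 12330 tall.
The upper-right point is two-thirds across and one-third down:
x = 2 × 3225/3 ≈ 2150; y = 1 × 12330/3 ≈ 4110.

x = 2150 px, y = 4110 px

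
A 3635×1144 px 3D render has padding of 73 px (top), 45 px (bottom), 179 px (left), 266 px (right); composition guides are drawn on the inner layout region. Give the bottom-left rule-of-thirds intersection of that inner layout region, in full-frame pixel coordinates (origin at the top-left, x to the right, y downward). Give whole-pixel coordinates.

Content width = 3635 − 179 − 266 = 3190 px; content height = 1144 − 73 − 45 = 1026 px.
Bottom-left is one-third across and two-thirds down within the inner layout region.
x = 179 + 1 × 3190/3 = 179 + 1063.33 ≈ 1242
y = 73 + 2 × 1026/3 = 73 + 684.00 ≈ 757

x = 1242 px, y = 757 px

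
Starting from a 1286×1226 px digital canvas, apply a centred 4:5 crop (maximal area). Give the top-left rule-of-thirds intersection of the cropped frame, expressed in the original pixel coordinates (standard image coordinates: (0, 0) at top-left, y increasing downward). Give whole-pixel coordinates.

x = 480 px, y = 409 px

1286/1226 > 4/5, so the 4:5 crop keeps the full height 1226 and trims width to 1226 × 4/5 = 980.80 px.
Left offset = (1286 − 980.80)/2 = 152.60 px; top offset = 0.
Top-left is one-third across and one-third down within the crop:
x = 152.60 + 1 × 980.80/3 ≈ 480; y = 0.00 + 1 × 1226.00/3 ≈ 409.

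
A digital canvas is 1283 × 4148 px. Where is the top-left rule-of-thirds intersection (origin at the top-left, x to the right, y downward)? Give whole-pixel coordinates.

The top-left point sits one-third of the way across and one-third of the way down.
x = 1 × 1283/3 ≈ 428; y = 1 × 4148/3 ≈ 1383.

x = 428 px, y = 1383 px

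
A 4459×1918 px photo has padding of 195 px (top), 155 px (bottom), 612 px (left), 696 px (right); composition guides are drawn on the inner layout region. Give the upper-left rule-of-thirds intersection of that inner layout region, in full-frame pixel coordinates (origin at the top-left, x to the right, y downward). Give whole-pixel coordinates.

Content width = 4459 − 612 − 696 = 3151 px; content height = 1918 − 195 − 155 = 1568 px.
Upper-left is one-third across and one-third down within the inner layout region.
x = 612 + 1 × 3151/3 = 612 + 1050.33 ≈ 1662
y = 195 + 1 × 1568/3 = 195 + 522.67 ≈ 718

(1662, 718)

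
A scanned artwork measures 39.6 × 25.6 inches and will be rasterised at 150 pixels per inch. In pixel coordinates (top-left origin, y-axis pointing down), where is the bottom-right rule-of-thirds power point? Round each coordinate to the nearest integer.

(3960, 2560)

In pixels the canvas is 39.6 × 150 = 5940 wide and 25.6 × 150 = 3840 tall.
The bottom-right point is two-thirds across and two-thirds down:
x = 2 × 5940/3 ≈ 3960; y = 2 × 3840/3 ≈ 2560.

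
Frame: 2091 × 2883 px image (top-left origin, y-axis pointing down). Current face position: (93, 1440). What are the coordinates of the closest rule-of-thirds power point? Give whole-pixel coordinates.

x = 697 px, y = 961 px

Third lines: x ∈ {697, 1394}, y ∈ {961, 1922}.
93 is closer to x = 697; 1440 is closer to y = 961.
So the nearest intersection is the upper-left power point.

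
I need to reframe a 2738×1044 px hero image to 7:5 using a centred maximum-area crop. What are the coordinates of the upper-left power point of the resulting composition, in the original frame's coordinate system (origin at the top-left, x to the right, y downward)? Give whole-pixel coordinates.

2738/1044 > 7/5, so the 7:5 crop keeps the full height 1044 and trims width to 1044 × 7/5 = 1461.60 px.
Left offset = (2738 − 1461.60)/2 = 638.20 px; top offset = 0.
Upper-left is one-third across and one-third down within the crop:
x = 638.20 + 1 × 1461.60/3 ≈ 1125; y = 0.00 + 1 × 1044.00/3 ≈ 348.

(1125, 348)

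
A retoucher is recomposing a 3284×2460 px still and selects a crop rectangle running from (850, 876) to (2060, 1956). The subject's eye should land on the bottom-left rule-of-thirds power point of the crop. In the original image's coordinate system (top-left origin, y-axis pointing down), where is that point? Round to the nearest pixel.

(1253, 1596)

Crop width = 2060 − 850 = 1210 px; one third is 403.33 px.
Crop height = 1956 − 876 = 1080 px; one third is 360.00 px.
The bottom-left point is one-third across and two-thirds down within the crop:
x = 850 + 1 × 403.33 ≈ 1253; y = 876 + 2 × 360.00 ≈ 1596.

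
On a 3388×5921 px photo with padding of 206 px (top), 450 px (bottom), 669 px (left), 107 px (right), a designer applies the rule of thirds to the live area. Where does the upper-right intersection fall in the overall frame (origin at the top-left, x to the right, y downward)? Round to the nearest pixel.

(2410, 1961)

Content width = 3388 − 669 − 107 = 2612 px; content height = 5921 − 206 − 450 = 5265 px.
Upper-right is two-thirds across and one-third down within the live area.
x = 669 + 2 × 2612/3 = 669 + 1741.33 ≈ 2410
y = 206 + 1 × 5265/3 = 206 + 1755.00 ≈ 1961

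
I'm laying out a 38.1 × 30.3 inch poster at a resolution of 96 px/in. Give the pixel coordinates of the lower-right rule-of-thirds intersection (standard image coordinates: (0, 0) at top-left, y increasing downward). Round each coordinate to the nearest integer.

In pixels the canvas is 38.1 × 96 = 3657.6 wide and 30.3 × 96 = 2908.8 tall.
The lower-right point is two-thirds across and two-thirds down:
x = 2 × 3657.6/3 ≈ 2438; y = 2 × 2908.8/3 ≈ 1939.

(2438, 1939)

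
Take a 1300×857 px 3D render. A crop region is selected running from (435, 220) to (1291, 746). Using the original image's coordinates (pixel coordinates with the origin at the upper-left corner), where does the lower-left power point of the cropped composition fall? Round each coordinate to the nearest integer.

x = 720 px, y = 571 px

Crop width = 1291 − 435 = 856 px; one third is 285.33 px.
Crop height = 746 − 220 = 526 px; one third is 175.33 px.
The lower-left point is one-third across and two-thirds down within the crop:
x = 435 + 1 × 285.33 ≈ 720; y = 220 + 2 × 175.33 ≈ 571.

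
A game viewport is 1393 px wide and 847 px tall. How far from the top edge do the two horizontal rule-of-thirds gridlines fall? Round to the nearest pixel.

847 / 3 = 282.33, so the horizontal lines sit at one and two thirds of 847.

y = 282 px and y = 565 px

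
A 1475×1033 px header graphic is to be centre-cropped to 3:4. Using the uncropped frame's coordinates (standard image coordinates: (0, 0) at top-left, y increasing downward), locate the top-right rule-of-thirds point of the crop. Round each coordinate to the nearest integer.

1475/1033 > 3/4, so the 3:4 crop keeps the full height 1033 and trims width to 1033 × 3/4 = 774.75 px.
Left offset = (1475 − 774.75)/2 = 350.12 px; top offset = 0.
Top-right is two-thirds across and one-third down within the crop:
x = 350.12 + 2 × 774.75/3 ≈ 867; y = 0.00 + 1 × 1033.00/3 ≈ 344.

x = 867 px, y = 344 px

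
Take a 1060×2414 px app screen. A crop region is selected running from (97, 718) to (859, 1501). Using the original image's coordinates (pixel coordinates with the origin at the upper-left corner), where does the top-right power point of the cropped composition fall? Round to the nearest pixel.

Crop width = 859 − 97 = 762 px; one third is 254.00 px.
Crop height = 1501 − 718 = 783 px; one third is 261.00 px.
The top-right point is two-thirds across and one-third down within the crop:
x = 97 + 2 × 254.00 ≈ 605; y = 718 + 1 × 261.00 ≈ 979.

(605, 979)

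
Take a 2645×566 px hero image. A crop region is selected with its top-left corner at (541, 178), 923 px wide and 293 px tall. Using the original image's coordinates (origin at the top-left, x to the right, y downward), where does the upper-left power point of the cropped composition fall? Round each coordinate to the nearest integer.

x = 849 px, y = 276 px

One third of the crop width 923 is 307.67 px.
One third of the crop height 293 is 97.67 px.
The upper-left point is one-third across and one-third down within the crop:
x = 541 + 1 × 307.67 ≈ 849; y = 178 + 1 × 97.67 ≈ 276.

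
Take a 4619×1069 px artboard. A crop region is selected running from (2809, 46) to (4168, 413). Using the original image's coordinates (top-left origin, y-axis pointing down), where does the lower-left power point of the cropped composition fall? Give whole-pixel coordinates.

Crop width = 4168 − 2809 = 1359 px; one third is 453.00 px.
Crop height = 413 − 46 = 367 px; one third is 122.33 px.
The lower-left point is one-third across and two-thirds down within the crop:
x = 2809 + 1 × 453.00 ≈ 3262; y = 46 + 2 × 122.33 ≈ 291.

(3262, 291)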